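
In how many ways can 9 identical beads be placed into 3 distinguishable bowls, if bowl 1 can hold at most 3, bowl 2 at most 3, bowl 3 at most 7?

13

Ignoring the caps, the number of non-negative solutions to x_1+…+x_3 = 9 is C(11,2) = 55.
Subtract solutions that violate a single cap (substitute x_i' = x_i − (cap_i+1)): x_1 ≥ 4 gives C(7,2) = 21; x_2 ≥ 4 gives C(7,2) = 21; x_3 ≥ 8 gives C(3,2) = 3. Together 45.
Add back pairs where two caps are both exceeded: 3 + 0 + 0 = 3.
By inclusion–exclusion the count is 55 − 45 + 3 = 13.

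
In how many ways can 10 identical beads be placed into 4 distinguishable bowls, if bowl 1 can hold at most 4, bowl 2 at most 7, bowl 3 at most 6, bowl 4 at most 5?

Ignoring the caps, the number of non-negative solutions to x_1+…+x_4 = 10 is C(13,3) = 286.
Subtract solutions that violate a single cap (substitute x_i' = x_i − (cap_i+1)): x_1 ≥ 5 gives C(8,3) = 56; x_2 ≥ 8 gives C(5,3) = 10; x_3 ≥ 7 gives C(6,3) = 20; x_4 ≥ 6 gives C(7,3) = 35. Together 121.
No two caps can be exceeded simultaneously, so the pair terms are all 0.
By inclusion–exclusion the count is 286 − 121 + 0 = 165.

165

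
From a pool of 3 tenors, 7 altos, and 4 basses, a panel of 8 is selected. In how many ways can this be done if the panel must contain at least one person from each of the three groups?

2793

Total 8-person selections from all 14: C(14,8) = 3003.
Selections missing a whole group: no tenors → C(11,8) = 165; no altos → C(7,8) = 0; no basses → C(10,8) = 45.
Add back selections omitting two groups (i.e. drawn from a single group): C(3,8) + C(7,8) + C(4,8) = 0.
By inclusion–exclusion: 3003 − 210 + 0 = 2793.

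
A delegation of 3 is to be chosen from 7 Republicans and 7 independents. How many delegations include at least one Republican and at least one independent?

Unrestricted: C(14,3) = 364 ways to pick any 3 of the 14.
Selections missing a whole group: no Republicans → C(7,3) = 35; no independents → C(7,3) = 35.
Both groups omitted at once is impossible, so 364 − 70 = 294.

294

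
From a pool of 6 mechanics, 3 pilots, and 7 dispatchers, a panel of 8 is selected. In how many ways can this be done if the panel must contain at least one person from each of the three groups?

11529

Unrestricted: C(16,8) = 12870 ways to pick any 8 of the 16.
Subtract selections that omit an entire group: no mechanics → C(10,8) = 45; no pilots → C(13,8) = 1287; no dispatchers → C(9,8) = 9.
Add back selections omitting two groups (i.e. drawn from a single group): C(6,8) + C(3,8) + C(7,8) = 0.
By inclusion–exclusion: 12870 − 1341 + 0 = 11529.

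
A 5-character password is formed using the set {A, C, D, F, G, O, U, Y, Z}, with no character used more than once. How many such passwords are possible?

15120

Choose and order 5 of the 9 symbols: the first character has 9 options, the next 8, and so on down to 5.
9 × 8 × 7 × 6 × 5 = 15120.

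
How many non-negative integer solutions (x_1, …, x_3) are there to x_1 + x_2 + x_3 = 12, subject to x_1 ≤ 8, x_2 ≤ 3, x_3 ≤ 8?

Ignoring the caps, the number of non-negative solutions to x_1+…+x_3 = 12 is C(14,2) = 91.
Subtract solutions that violate a single cap (substitute x_i' = x_i − (cap_i+1)): x_1 ≥ 9 gives C(5,2) = 10; x_2 ≥ 4 gives C(10,2) = 45; x_3 ≥ 9 gives C(5,2) = 10. Together 65.
No two caps can be exceeded simultaneously, so the pair terms are all 0.
By inclusion–exclusion the count is 91 − 65 + 0 = 26.

26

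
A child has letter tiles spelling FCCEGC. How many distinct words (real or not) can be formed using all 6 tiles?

120

Letter multiplicities in FCCEGC: C×3, E×1, F×1, G×1.
Dividing 6! = 720 by 3! = 6 for the repeated letters gives 120.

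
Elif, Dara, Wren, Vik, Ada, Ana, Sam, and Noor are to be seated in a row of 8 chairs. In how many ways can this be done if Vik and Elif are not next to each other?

Of the 8! = 40320 arrangements, those with Vik and Elif adjacent number 2 × 7! = 10080 (treat the pair as a block with 2 internal orders).
Complementary counting: 40320 − 10080 = 30240.

30240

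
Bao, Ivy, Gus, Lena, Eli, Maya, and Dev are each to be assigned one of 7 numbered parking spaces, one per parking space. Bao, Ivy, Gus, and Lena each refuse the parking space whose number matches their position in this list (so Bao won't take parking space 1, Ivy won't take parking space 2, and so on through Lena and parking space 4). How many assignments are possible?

Let Aᵢ (for 1 ≤ i ≤ 4) be the placements that put person i in their forbidden parking space. Any j of these fix j positions, leaving (7−j)! ways to fill the rest, and there are C(4,j) ways to pick which j.
By inclusion–exclusion, the number of valid placements is Σ_{j=0}^{4} (−1)^j C(4,j)·(7−j)!.
Computing: 5040 − 2880 + 720 − 96 + 6 = 2790.

2790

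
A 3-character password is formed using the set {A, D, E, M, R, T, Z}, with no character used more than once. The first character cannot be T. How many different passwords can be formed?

180

The first character has 7−1 = 6 choices (anything except T).
The remaining 2 characters are filled from the other 6 symbols without repetition: 6 × 5 = 30.
Total: 6 × 30 = 180.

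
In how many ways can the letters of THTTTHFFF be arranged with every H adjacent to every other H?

280

Treat the 2 copies of H as a single block. The multiset to arrange is then {HH, F, F, F, T, T, T, T}, 8 items in all.
That gives (8)!/(4!·3!) = 280 arrangements.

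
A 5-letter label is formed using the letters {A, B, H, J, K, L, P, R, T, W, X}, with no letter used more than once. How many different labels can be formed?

55440

This is a permutation of 5 out of 11: P(11,5) = 11!/6!.
11 × 10 × 9 × 8 × 7 = 55440.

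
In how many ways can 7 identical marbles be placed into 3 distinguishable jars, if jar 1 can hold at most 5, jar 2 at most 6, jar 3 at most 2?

Without the upper bounds there are C(9,2) = 36 ways to split 7 among 3 jars.
Subtract solutions that violate a single cap (substitute x_i' = x_i − (cap_i+1)): x_1 ≥ 6 gives C(3,2) = 3; x_2 ≥ 7 gives C(2,2) = 1; x_3 ≥ 3 gives C(6,2) = 15. Together 19.
No two caps can be exceeded simultaneously, so the pair terms are all 0.
By inclusion–exclusion the count is 36 − 19 + 0 = 17.

17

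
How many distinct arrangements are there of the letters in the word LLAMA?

30

Letter multiplicities in LLAMA: A×2, L×2, M×1.
Dividing 5! = 120 by 2!·2! = 4 for the repeated letters gives 30.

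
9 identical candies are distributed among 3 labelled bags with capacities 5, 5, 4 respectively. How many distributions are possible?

Without the upper bounds there are C(11,2) = 55 ways to split 9 among 3 bags.
Subtract solutions that violate a single cap (substitute x_i' = x_i − (cap_i+1)): x_1 ≥ 6 gives C(5,2) = 10; x_2 ≥ 6 gives C(5,2) = 10; x_3 ≥ 5 gives C(6,2) = 15. Together 35.
No two caps can be exceeded simultaneously, so the pair terms are all 0.
By inclusion–exclusion the count is 55 − 35 + 0 = 20.

20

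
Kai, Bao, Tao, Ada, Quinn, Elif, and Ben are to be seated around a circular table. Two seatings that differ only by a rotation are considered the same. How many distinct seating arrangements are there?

Around a circle, 7 distinct people have 7!/7 = (6)! = 720 rotationally distinct seatings.

720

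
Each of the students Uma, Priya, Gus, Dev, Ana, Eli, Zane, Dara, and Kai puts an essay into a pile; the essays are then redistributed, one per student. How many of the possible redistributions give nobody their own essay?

133496

Let Aᵢ be the assignments in which student i gets their own essay. We want the size of the complement of A₁∪…∪A_9.
By inclusion–exclusion this is Σ_{j=0}^{9} (−1)^j C(9,j)·(9−j)!.
Computing: 362880 − 362880 + 181440 − 60480 + 15120 − 3024 + 504 − 72 + 9 − 1 = 133496.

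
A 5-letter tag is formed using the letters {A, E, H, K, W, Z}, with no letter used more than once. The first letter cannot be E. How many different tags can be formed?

600

The first letter has 6−1 = 5 choices (anything except E).
The remaining 4 letters are filled from the other 5 symbols without repetition: 5 × 4 × 3 × 2 = 120.
Total: 5 × 120 = 600.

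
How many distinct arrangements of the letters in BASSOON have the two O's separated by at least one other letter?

There are 7!/(2!·2!) = 1260 arrangements of BASSOON in total.
Arrangements with the O's together: treat OO as one letter, giving (6)!/(2!) = 360.
Hence 1260 − 360 = 900.

900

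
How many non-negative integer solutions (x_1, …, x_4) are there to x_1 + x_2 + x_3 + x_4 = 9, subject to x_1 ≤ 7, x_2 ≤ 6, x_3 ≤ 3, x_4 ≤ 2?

76

Ignoring the caps, the number of non-negative solutions to x_1+…+x_4 = 9 is C(12,3) = 220.
Subtract solutions that violate a single cap (substitute x_i' = x_i − (cap_i+1)): x_1 ≥ 8 gives C(4,3) = 4; x_2 ≥ 7 gives C(5,3) = 10; x_3 ≥ 4 gives C(8,3) = 56; x_4 ≥ 3 gives C(9,3) = 84. Together 154.
Add back pairs where two caps are both exceeded: 0 + 0 + 0 + 0 + 0 + 10 = 10.
By inclusion–exclusion the count is 220 − 154 + 10 = 76.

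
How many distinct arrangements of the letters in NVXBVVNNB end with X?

560

With the last slot taken by X, it remains to arrange the other 8 letters (NVBVVNNB).
Those 8 letters have B appearing twice, N appearing 3 times, and V appearing 3 times, giving (8)!/(3!·3!·2!) = 560.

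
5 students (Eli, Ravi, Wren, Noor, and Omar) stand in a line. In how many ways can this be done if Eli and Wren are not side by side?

There are 5! = 120 arrangements in all. If Eli and Wren are adjacent, merging them into one block gives 2·(4)! = 48 arrangements.
So 120 − 48 = 72 arrangements keep them apart.

72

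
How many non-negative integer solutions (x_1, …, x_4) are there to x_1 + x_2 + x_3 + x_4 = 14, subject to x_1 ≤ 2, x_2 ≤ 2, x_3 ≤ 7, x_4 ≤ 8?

36

Without the upper bounds there are C(17,3) = 680 ways to split 14 among 4 variables.
Subtract solutions that violate a single cap (substitute x_i' = x_i − (cap_i+1)): x_1 ≥ 3 gives C(14,3) = 364; x_2 ≥ 3 gives C(14,3) = 364; x_3 ≥ 8 gives C(9,3) = 84; x_4 ≥ 9 gives C(8,3) = 56. Together 868.
Add back pairs where two caps are both exceeded: 165 + 20 + 10 + 20 + 10 + 0 = 225.
Subtract triples: 1 + 0 + 0 + 0 = 1.
By inclusion–exclusion the count is 680 − 868 + 225 − 1 = 36.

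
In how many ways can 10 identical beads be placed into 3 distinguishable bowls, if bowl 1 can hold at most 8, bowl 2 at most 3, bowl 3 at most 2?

9

Ignoring the caps, the number of non-negative solutions to x_1+…+x_3 = 10 is C(12,2) = 66.
Subtract solutions that violate a single cap (substitute x_i' = x_i − (cap_i+1)): x_1 ≥ 9 gives C(3,2) = 3; x_2 ≥ 4 gives C(8,2) = 28; x_3 ≥ 3 gives C(9,2) = 36. Together 67.
Add back pairs where two caps are both exceeded: 0 + 0 + 10 = 10.
By inclusion–exclusion the count is 66 − 67 + 10 = 9.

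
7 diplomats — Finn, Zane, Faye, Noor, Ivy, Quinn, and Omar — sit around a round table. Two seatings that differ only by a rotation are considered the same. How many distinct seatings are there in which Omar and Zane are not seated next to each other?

480

Without the restriction there are (6)! = 720 seatings.
Those with Omar next to Zane: fuse the pair into one unit and seat 6 units around a circle — 2·(5)! = 240.
Subtracting, 720 − 240 = 480.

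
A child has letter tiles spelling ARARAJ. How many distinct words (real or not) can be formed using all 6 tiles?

60

The 6 letters of ARARAJ have repeats: A appearing 3 times and R appearing twice.
Dividing 6! = 720 by 3!·2! = 12 for the repeated letters gives 60.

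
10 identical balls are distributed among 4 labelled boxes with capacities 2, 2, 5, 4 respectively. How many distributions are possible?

18

Without the upper bounds there are C(13,3) = 286 ways to split 10 among 4 boxes.
Subtract solutions that violate a single cap (substitute x_i' = x_i − (cap_i+1)): x_1 ≥ 3 gives C(10,3) = 120; x_2 ≥ 3 gives C(10,3) = 120; x_3 ≥ 6 gives C(7,3) = 35; x_4 ≥ 5 gives C(8,3) = 56. Together 331.
Add back pairs where two caps are both exceeded: 35 + 4 + 10 + 4 + 10 + 0 = 63.
By inclusion–exclusion the count is 286 − 331 + 63 = 18.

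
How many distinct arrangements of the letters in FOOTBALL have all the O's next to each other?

2520

Treat the 2 copies of O as a single block. The multiset to arrange is then {OO, A, B, F, L, L, T}, 7 items in all.
That gives (7)!/(2!) = 2520 arrangements.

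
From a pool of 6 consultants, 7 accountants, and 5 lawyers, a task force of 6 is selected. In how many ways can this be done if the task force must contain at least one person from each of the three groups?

15470

Unrestricted: C(18,6) = 18564 ways to pick any 6 of the 18.
Subtract selections that omit an entire group: no consultants → C(12,6) = 924; no accountants → C(11,6) = 462; no lawyers → C(13,6) = 1716.
Add back selections omitting two groups (i.e. drawn from a single group): C(6,6) + C(7,6) + C(5,6) = 8.
By inclusion–exclusion: 18564 − 3102 + 8 = 15470.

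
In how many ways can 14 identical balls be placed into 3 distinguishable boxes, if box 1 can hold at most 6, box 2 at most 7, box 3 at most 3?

Ignoring the caps, the number of non-negative solutions to x_1+…+x_3 = 14 is C(16,2) = 120.
Subtract solutions that violate a single cap (substitute x_i' = x_i − (cap_i+1)): x_1 ≥ 7 gives C(9,2) = 36; x_2 ≥ 8 gives C(8,2) = 28; x_3 ≥ 4 gives C(12,2) = 66. Together 130.
Add back pairs where two caps are both exceeded: 0 + 10 + 6 = 16.
By inclusion–exclusion the count is 120 − 130 + 16 = 6.

6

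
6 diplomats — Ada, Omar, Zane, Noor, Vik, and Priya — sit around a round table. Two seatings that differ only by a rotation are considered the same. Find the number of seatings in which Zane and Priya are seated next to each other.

48

Glue Zane and Priya into a block (2 internal orders). Seating 5 units around a circle gives (4)! arrangements.
So 2 × (4)! = 2 × 24 = 48.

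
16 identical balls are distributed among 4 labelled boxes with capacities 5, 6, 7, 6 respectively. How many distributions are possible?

146

Without the upper bounds there are C(19,3) = 969 ways to split 16 among 4 boxes.
Subtract solutions that violate a single cap (substitute x_i' = x_i − (cap_i+1)): x_1 ≥ 6 gives C(13,3) = 286; x_2 ≥ 7 gives C(12,3) = 220; x_3 ≥ 8 gives C(11,3) = 165; x_4 ≥ 7 gives C(12,3) = 220. Together 891.
Add back pairs where two caps are both exceeded: 20 + 10 + 20 + 4 + 10 + 4 = 68.
By inclusion–exclusion the count is 969 − 891 + 68 = 146.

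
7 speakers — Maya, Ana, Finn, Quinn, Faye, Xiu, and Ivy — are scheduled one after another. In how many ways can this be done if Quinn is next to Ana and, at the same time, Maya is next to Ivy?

480

Treat {Quinn,Ana} as one block (2 orders) and {Maya,Ivy} as another (2 orders).
That leaves 5 units to arrange: 2 × 2 × 5! = 4 × 120 = 480.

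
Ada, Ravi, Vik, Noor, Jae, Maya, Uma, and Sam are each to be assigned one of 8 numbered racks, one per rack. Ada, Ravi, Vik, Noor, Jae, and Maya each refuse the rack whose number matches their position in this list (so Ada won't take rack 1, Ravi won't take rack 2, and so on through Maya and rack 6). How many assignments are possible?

18806

Let Aᵢ (for 1 ≤ i ≤ 6) be the placements that put person i in their forbidden rack. Any j of these fix j positions, leaving (8−j)! ways to fill the rest, and there are C(6,j) ways to pick which j.
By inclusion–exclusion, the number of valid placements is Σ_{j=0}^{6} (−1)^j C(6,j)·(8−j)!.
Computing: 40320 − 30240 + 10800 − 2400 + 360 − 36 + 2 = 18806.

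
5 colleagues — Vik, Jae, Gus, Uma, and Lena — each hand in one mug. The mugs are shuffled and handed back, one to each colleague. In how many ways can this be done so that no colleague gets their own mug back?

44

This is the derangement count D_5: permutations of 5 items with no fixed point.
By inclusion–exclusion this is Σ_{j=0}^{5} (−1)^j C(5,j)·(5−j)!.
Computing: 120 − 120 + 60 − 20 + 5 − 1 = 44.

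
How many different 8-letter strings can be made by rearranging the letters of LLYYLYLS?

280

Letter multiplicities in LLYYLYLS: L×4, S×1, Y×3.
Dividing 8! = 40320 by 4!·3! = 144 for the repeated letters gives 280.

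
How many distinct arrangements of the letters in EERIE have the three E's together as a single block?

6

Treat the 3 copies of E as a single block. The multiset to arrange is then {EEE, I, R}, 3 items in all.
All 3 items are distinct, so there are (3)! = 6 arrangements.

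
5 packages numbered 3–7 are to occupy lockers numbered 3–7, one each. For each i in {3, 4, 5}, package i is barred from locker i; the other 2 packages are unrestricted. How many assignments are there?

64

Let Aᵢ (for i ∈ {3, 4, 5}) be the placements that put package i in its forbidden locker. Any j of these fix j positions, leaving (5−j)! ways to fill the rest, and there are C(3,j) ways to pick which j.
By inclusion–exclusion, the number of valid placements is Σ_{j=0}^{3} (−1)^j C(3,j)·(5−j)!.
Computing: 120 − 72 + 18 − 2 = 64.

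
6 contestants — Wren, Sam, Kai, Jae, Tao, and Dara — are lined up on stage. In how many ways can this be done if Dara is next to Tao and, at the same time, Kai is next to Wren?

96

Treat {Dara,Tao} as one block (2 orders) and {Kai,Wren} as another (2 orders).
That leaves 4 units to arrange: 2 × 2 × 4! = 4 × 24 = 96.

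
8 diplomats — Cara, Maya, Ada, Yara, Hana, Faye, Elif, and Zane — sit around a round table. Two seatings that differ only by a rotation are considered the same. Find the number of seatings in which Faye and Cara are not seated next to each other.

3600

All circular seatings of 8 people number (7)! = 5040.
Seatings with Faye beside Cara: treat them as a block with 2 internal orders, giving 2 × (6)! = 1440.
Subtracting, 5040 − 1440 = 3600.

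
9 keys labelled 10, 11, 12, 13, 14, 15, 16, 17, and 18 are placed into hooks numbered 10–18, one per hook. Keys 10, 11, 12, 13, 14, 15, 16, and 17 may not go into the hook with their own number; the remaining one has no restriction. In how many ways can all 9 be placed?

Let Aᵢ (for 10 ≤ i ≤ 17) be the placements that put key i in its forbidden hook. Any j of these fix j positions, leaving (9−j)! ways to fill the rest, and there are C(8,j) ways to pick which j.
By inclusion–exclusion, the number of valid placements is Σ_{j=0}^{8} (−1)^j C(8,j)·(9−j)!.
Computing: 362880 − 322560 + 141120 − 40320 + 8400 − 1344 + 168 − 16 + 1 = 148329.

148329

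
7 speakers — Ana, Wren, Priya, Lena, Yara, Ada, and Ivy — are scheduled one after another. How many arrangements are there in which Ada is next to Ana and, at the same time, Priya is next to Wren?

480

Treat {Ada,Ana} as one block (2 orders) and {Priya,Wren} as another (2 orders).
That leaves 5 units to arrange: 2 × 2 × 5! = 4 × 120 = 480.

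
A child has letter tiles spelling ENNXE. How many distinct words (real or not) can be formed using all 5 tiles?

Letter multiplicities in ENNXE: E×2, N×2, X×1.
Dividing 5! = 120 by 2!·2! = 4 for the repeated letters gives 30.

30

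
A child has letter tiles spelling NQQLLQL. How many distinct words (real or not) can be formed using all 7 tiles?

140

Letter multiplicities in NQQLLQL: L×3, N×1, Q×3.
The number of distinct arrangements is 7!/(3!·3!) = 5040/36 = 140.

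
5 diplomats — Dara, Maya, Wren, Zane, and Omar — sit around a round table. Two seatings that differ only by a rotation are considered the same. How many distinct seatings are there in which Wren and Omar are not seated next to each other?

12

Without the restriction there are (4)! = 24 seatings.
Those with Wren next to Omar: fuse the pair into one unit and seat 4 units around a circle — 2·(3)! = 12.
Subtracting, 24 − 12 = 12.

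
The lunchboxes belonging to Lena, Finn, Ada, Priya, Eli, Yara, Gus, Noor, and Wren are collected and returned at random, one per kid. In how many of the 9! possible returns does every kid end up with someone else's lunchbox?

Count assignments avoiding every fixed point. For any j of the 9 kids fixed to their own lunchbox, the other 9−j can be arranged in (9−j)! ways.
By inclusion–exclusion this is Σ_{j=0}^{9} (−1)^j C(9,j)·(9−j)!.
Computing: 362880 − 362880 + 181440 − 60480 + 15120 − 3024 + 504 − 72 + 9 − 1 = 133496.

133496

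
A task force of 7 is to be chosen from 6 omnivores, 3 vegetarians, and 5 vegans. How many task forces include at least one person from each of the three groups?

3058

Unrestricted: C(14,7) = 3432 ways to pick any 7 of the 14.
Selections missing a whole group: no omnivores → C(8,7) = 8; no vegetarians → C(11,7) = 330; no vegans → C(9,7) = 36.
Add back selections omitting two groups (i.e. drawn from a single group): C(6,7) + C(3,7) + C(5,7) = 0.
By inclusion–exclusion: 3432 − 374 + 0 = 3058.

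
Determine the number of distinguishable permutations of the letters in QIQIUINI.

840

Letter multiplicities in QIQIUINI: I×4, N×1, Q×2, U×1.
Dividing 8! = 40320 by 4!·2! = 48 for the repeated letters gives 840.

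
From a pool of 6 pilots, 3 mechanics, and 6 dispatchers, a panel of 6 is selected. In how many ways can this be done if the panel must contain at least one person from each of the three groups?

3915

Total 6-person selections from all 15: C(15,6) = 5005.
Subtract selections that omit an entire group: no pilots → C(9,6) = 84; no mechanics → C(12,6) = 924; no dispatchers → C(9,6) = 84.
Add back selections omitting two groups (i.e. drawn from a single group): C(6,6) + C(3,6) + C(6,6) = 2.
By inclusion–exclusion: 5005 − 1092 + 2 = 3915.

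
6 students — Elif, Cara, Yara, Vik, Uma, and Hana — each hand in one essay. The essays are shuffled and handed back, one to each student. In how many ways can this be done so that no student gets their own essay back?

This is the derangement count D_6: permutations of 6 items with no fixed point.
By inclusion–exclusion this is Σ_{j=0}^{6} (−1)^j C(6,j)·(6−j)!.
Computing: 720 − 720 + 360 − 120 + 30 − 6 + 1 = 265.

265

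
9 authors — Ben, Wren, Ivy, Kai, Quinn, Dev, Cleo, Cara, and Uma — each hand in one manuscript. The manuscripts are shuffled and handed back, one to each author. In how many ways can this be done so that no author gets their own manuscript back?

133496

Count assignments avoiding every fixed point. For any j of the 9 authors fixed to their own manuscript, the other 9−j can be arranged in (9−j)! ways.
By inclusion–exclusion this is Σ_{j=0}^{9} (−1)^j C(9,j)·(9−j)!.
Computing: 362880 − 362880 + 181440 − 60480 + 15120 − 3024 + 504 − 72 + 9 − 1 = 133496.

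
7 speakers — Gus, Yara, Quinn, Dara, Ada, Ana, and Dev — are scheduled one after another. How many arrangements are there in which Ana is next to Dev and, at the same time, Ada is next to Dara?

Treat {Ana,Dev} as one block (2 orders) and {Ada,Dara} as another (2 orders).
That leaves 5 units to arrange: 2 × 2 × 5! = 4 × 120 = 480.

480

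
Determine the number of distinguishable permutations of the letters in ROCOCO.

60

Letter multiplicities in ROCOCO: C×2, O×3, R×1.
The number of distinct arrangements is 6!/(3!·2!) = 720/12 = 60.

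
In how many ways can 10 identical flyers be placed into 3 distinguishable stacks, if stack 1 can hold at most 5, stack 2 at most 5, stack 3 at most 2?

6

Without the upper bounds there are C(12,2) = 66 ways to split 10 among 3 stacks.
Subtract solutions that violate a single cap (substitute x_i' = x_i − (cap_i+1)): x_1 ≥ 6 gives C(6,2) = 15; x_2 ≥ 6 gives C(6,2) = 15; x_3 ≥ 3 gives C(9,2) = 36. Together 66.
Add back pairs where two caps are both exceeded: 0 + 3 + 3 = 6.
By inclusion–exclusion the count is 66 − 66 + 6 = 6.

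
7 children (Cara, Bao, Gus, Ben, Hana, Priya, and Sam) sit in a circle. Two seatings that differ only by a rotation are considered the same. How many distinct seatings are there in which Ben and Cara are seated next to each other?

240

Glue Ben and Cara into a block (2 internal orders). Seating 6 units around a circle gives (5)! arrangements.
So 2 × (5)! = 2 × 120 = 240.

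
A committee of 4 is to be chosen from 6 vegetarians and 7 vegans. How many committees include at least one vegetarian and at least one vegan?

665

Total 4-person selections from all 13: C(13,4) = 715.
Subtract selections that omit an entire group: no vegetarians → C(7,4) = 35; no vegans → C(6,4) = 15.
Both groups omitted at once is impossible, so 715 − 50 = 665.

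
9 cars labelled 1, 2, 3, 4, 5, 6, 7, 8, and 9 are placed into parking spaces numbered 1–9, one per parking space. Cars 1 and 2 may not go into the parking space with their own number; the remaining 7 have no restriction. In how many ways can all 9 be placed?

287280

Let Aᵢ (for i ∈ {1, 2}) be the placements that put car i in its forbidden parking space. Any j of these fix j positions, leaving (9−j)! ways to fill the rest, and there are C(2,j) ways to pick which j.
By inclusion–exclusion, the number of valid placements is Σ_{j=0}^{2} (−1)^j C(2,j)·(9−j)!.
Computing: 362880 − 80640 + 5040 = 287280.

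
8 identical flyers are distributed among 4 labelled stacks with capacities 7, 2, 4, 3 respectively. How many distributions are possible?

Ignoring the caps, the number of non-negative solutions to x_1+…+x_4 = 8 is C(11,3) = 165.
Subtract solutions that violate a single cap (substitute x_i' = x_i − (cap_i+1)): x_1 ≥ 8 gives C(3,3) = 1; x_2 ≥ 3 gives C(8,3) = 56; x_3 ≥ 5 gives C(6,3) = 20; x_4 ≥ 4 gives C(7,3) = 35. Together 112.
Add back pairs where two caps are both exceeded: 0 + 0 + 0 + 1 + 4 + 0 = 5.
By inclusion–exclusion the count is 165 − 112 + 5 = 58.

58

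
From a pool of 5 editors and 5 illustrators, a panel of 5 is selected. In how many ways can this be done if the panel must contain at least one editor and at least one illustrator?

250

Unrestricted: C(10,5) = 252 ways to pick any 5 of the 10.
Selections missing a whole group: no editors → C(5,5) = 1; no illustrators → C(5,5) = 1.
Both groups omitted at once is impossible, so 252 − 2 = 250.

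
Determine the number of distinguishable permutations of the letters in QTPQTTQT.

280

QTPQTTQT has 8 letters with Q appearing 3 times and T appearing 4 times.
So there are 8! / (4!·3!) = 280 distinguishable arrangements.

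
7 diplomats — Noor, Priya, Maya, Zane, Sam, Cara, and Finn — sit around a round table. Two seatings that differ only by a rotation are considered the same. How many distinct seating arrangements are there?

Fix one person's seat to break rotational symmetry; the remaining 6 people can be arranged in (6)! = 720 ways.

720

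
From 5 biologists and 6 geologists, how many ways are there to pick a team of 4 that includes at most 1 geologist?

65

Split by how many geologists are chosen (0 through 1).
Sum: C(6,0)·C(5,4) + C(6,1)·C(5,3) = 5 + 60 = 65.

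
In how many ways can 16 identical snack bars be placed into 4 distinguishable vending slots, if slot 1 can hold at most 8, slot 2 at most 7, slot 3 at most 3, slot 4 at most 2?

30

Without the upper bounds there are C(19,3) = 969 ways to split 16 among 4 vending slots.
Subtract solutions that violate a single cap (substitute x_i' = x_i − (cap_i+1)): x_1 ≥ 9 gives C(10,3) = 120; x_2 ≥ 8 gives C(11,3) = 165; x_3 ≥ 4 gives C(15,3) = 455; x_4 ≥ 3 gives C(16,3) = 560. Together 1300.
Add back pairs where two caps are both exceeded: 0 + 20 + 35 + 35 + 56 + 220 = 366.
Subtract triples: 0 + 0 + 1 + 4 = 5.
By inclusion–exclusion the count is 969 − 1300 + 366 − 5 = 30.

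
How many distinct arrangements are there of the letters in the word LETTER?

180

Letter multiplicities in LETTER: E×2, L×1, R×1, T×2.
The number of distinct arrangements is 6!/(2!·2!) = 720/4 = 180.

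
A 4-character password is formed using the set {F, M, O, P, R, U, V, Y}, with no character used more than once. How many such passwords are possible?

With no repetition, fill the 4 characters in order: 8 choices, then 7, down to 5.
8 × 7 × 6 × 5 = 1680.

1680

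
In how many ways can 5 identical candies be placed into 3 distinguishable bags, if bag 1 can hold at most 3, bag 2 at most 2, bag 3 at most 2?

Ignoring the caps, the number of non-negative solutions to x_1+…+x_3 = 5 is C(7,2) = 21.
Subtract solutions that violate a single cap (substitute x_i' = x_i − (cap_i+1)): x_1 ≥ 4 gives C(3,2) = 3; x_2 ≥ 3 gives C(4,2) = 6; x_3 ≥ 3 gives C(4,2) = 6. Together 15.
No two caps can be exceeded simultaneously, so the pair terms are all 0.
By inclusion–exclusion the count is 21 − 15 + 0 = 6.

6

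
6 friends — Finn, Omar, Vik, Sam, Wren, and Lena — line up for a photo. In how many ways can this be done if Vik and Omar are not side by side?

Of the 6! = 720 arrangements, those with Vik and Omar adjacent number 2 × 5! = 240 (treat the pair as a block with 2 internal orders).
Complementary counting: 720 − 240 = 480.

480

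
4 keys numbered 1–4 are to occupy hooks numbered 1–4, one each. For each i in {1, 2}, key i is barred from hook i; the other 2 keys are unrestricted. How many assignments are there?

Let Aᵢ (for i ∈ {1, 2}) be the placements that put key i in its forbidden hook. Any j of these fix j positions, leaving (4−j)! ways to fill the rest, and there are C(2,j) ways to pick which j.
By inclusion–exclusion, the number of valid placements is Σ_{j=0}^{2} (−1)^j C(2,j)·(4−j)!.
Computing: 24 − 12 + 2 = 14.

14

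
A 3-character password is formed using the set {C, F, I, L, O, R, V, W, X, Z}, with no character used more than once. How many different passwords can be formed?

720

With no repetition, fill the 3 characters in order: 10 choices, then 9, down to 8.
That product is 10 × 9 × 8 = 720.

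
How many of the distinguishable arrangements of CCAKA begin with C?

Fix C in the first position and arrange the remaining 4 letters.
Those 4 letters have A appearing twice, giving (4)!/(2!) = 12.

12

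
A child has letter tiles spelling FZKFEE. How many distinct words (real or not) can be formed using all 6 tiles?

180

FZKFEE has 6 letters with E appearing twice and F appearing twice.
So there are 6! / (2!·2!) = 180 distinguishable arrangements.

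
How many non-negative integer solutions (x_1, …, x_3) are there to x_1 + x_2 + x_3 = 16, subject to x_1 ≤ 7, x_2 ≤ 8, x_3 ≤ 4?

Ignoring the caps, the number of non-negative solutions to x_1+…+x_3 = 16 is C(18,2) = 153.
Subtract solutions that violate a single cap (substitute x_i' = x_i − (cap_i+1)): x_1 ≥ 8 gives C(10,2) = 45; x_2 ≥ 9 gives C(9,2) = 36; x_3 ≥ 5 gives C(13,2) = 78. Together 159.
Add back pairs where two caps are both exceeded: 0 + 10 + 6 = 16.
By inclusion–exclusion the count is 153 − 159 + 16 = 10.

10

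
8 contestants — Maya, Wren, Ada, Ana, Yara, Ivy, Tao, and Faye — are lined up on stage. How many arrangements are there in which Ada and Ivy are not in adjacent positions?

There are 8! = 40320 arrangements in all. If Ada and Ivy are adjacent, merging them into one block gives 2·(7)! = 10080 arrangements.
Complementary counting: 40320 − 10080 = 30240.

30240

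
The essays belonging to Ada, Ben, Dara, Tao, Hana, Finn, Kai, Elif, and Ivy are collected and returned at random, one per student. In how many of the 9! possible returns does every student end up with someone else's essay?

Let Aᵢ be the assignments in which student i gets their own essay. We want the size of the complement of A₁∪…∪A_9.
By inclusion–exclusion this is Σ_{j=0}^{9} (−1)^j C(9,j)·(9−j)!.
Computing: 362880 − 362880 + 181440 − 60480 + 15120 − 3024 + 504 − 72 + 9 − 1 = 133496.

133496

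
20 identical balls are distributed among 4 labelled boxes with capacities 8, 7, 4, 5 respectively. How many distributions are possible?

Without the upper bounds there are C(23,3) = 1771 ways to split 20 among 4 boxes.
Subtract solutions that violate a single cap (substitute x_i' = x_i − (cap_i+1)): x_1 ≥ 9 gives C(14,3) = 364; x_2 ≥ 8 gives C(15,3) = 455; x_3 ≥ 5 gives C(18,3) = 816; x_4 ≥ 6 gives C(17,3) = 680. Together 2315.
Add back pairs where two caps are both exceeded: 20 + 84 + 56 + 120 + 84 + 220 = 584.
Subtract triples: 0 + 0 + 1 + 4 = 5.
By inclusion–exclusion the count is 1771 − 2315 + 584 − 5 = 35.

35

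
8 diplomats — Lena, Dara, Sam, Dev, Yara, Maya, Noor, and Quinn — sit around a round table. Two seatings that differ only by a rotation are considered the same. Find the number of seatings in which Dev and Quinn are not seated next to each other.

3600

All circular seatings of 8 people number (7)! = 5040.
Seatings with Dev beside Quinn: treat them as a block with 2 internal orders, giving 2 × (6)! = 1440.
Subtracting, 5040 − 1440 = 3600.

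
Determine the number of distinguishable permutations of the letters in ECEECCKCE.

ECEECCKCE has 9 letters with C appearing 4 times and E appearing 4 times.
The number of distinct arrangements is 9!/(4!·4!) = 362880/576 = 630.

630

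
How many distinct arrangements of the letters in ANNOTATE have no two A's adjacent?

3780

Total arrangements of ANNOTATE: 8!/(2!·2!·2!) = 5040.
If the two A's are adjacent, glue them into one block, leaving 7 items to arrange: (7)!/(2!·2!) = 1260 ways.
Subtracting, 5040 − 1260 = 3780 arrangements keep the A's apart.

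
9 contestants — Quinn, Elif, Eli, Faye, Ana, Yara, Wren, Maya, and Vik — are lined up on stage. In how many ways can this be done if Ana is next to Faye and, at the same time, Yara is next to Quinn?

20160

Treat {Ana,Faye} as one block (2 orders) and {Yara,Quinn} as another (2 orders).
That leaves 7 units to arrange: 2 × 2 × 7! = 4 × 5040 = 20160.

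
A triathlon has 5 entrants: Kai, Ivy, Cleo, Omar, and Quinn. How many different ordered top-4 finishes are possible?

120

This is an ordered selection of 4 from 5: P(5,4).
That gives 5 × 4 × 3 × 2 = 120.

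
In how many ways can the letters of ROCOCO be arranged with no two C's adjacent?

Total arrangements of ROCOCO: 6!/(3!·2!) = 60.
If the two C's are adjacent, glue them into one block, leaving 5 items to arrange: (5)!/(3!) = 20 ways.
Hence 60 − 20 = 40.

40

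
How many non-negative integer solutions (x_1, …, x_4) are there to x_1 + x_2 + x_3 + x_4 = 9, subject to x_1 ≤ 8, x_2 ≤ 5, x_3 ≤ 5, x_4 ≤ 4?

Ignoring the caps, the number of non-negative solutions to x_1+…+x_4 = 9 is C(12,3) = 220.
Subtract solutions that violate a single cap (substitute x_i' = x_i − (cap_i+1)): x_1 ≥ 9 gives C(3,3) = 1; x_2 ≥ 6 gives C(6,3) = 20; x_3 ≥ 6 gives C(6,3) = 20; x_4 ≥ 5 gives C(7,3) = 35. Together 76.
No two caps can be exceeded simultaneously, so the pair terms are all 0.
By inclusion–exclusion the count is 220 − 76 + 0 = 144.

144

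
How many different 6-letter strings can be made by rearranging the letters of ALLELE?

ALLELE has 6 letters with E appearing twice and L appearing 3 times.
Dividing 6! = 720 by 3!·2! = 12 for the repeated letters gives 60.

60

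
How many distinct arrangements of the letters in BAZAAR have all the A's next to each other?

24

Treat the 3 copies of A as a single block. The multiset to arrange is then {AAA, B, R, Z}, 4 items in all.
All 4 items are distinct, so there are (4)! = 24 arrangements.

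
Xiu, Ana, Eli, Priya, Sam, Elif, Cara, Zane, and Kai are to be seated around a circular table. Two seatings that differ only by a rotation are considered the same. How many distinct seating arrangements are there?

Around a circle, 9 distinct people have 9!/9 = (8)! = 40320 rotationally distinct seatings.

40320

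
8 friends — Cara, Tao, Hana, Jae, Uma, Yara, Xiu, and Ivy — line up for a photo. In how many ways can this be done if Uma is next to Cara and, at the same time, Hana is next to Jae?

2880

Treat {Uma,Cara} as one block (2 orders) and {Hana,Jae} as another (2 orders).
That leaves 6 units to arrange: 2 × 2 × 6! = 4 × 720 = 2880.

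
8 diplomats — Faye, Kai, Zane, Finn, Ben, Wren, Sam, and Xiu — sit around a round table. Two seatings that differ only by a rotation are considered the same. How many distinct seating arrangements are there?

Seat Faye anywhere (absorbing the rotational symmetry), then permute the other 7: (7)! = 5040.

5040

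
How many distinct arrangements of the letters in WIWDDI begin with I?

30

Fix I in the first position and arrange the remaining 5 letters.
Those 5 letters have D appearing twice and W appearing twice, giving (5)!/(2!·2!) = 30.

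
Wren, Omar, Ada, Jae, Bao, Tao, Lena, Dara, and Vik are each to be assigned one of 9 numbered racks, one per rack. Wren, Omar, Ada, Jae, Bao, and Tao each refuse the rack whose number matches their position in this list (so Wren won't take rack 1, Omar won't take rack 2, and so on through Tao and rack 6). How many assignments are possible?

Let Aᵢ (for 1 ≤ i ≤ 6) be the placements that put person i in their forbidden rack. Any j of these fix j positions, leaving (9−j)! ways to fill the rest, and there are C(6,j) ways to pick which j.
By inclusion–exclusion, the number of valid placements is Σ_{j=0}^{6} (−1)^j C(6,j)·(9−j)!.
Computing: 362880 − 241920 + 75600 − 14400 + 1800 − 144 + 6 = 183822.

183822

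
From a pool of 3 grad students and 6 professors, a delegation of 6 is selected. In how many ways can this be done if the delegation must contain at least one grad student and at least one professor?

83

Total 6-person selections from all 9: C(9,6) = 84.
Selections missing a whole group: no grad students → C(6,6) = 1; no professors → C(3,6) = 0.
Both groups omitted at once is impossible, so 84 − 1 = 83.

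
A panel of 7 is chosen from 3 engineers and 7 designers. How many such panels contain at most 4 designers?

Split by how many designers are chosen (0 through 4).
Sum: C(7,0)·C(3,7) + C(7,1)·C(3,6) + C(7,2)·C(3,5) + C(7,3)·C(3,4) + C(7,4)·C(3,3) = 0 + 0 + 0 + 0 + 35 = 35.

35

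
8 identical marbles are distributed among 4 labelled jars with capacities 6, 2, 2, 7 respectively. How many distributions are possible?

58

Ignoring the caps, the number of non-negative solutions to x_1+…+x_4 = 8 is C(11,3) = 165.
Subtract solutions that violate a single cap (substitute x_i' = x_i − (cap_i+1)): x_1 ≥ 7 gives C(4,3) = 4; x_2 ≥ 3 gives C(8,3) = 56; x_3 ≥ 3 gives C(8,3) = 56; x_4 ≥ 8 gives C(3,3) = 1. Together 117.
Add back pairs where two caps are both exceeded: 0 + 0 + 0 + 10 + 0 + 0 = 10.
By inclusion–exclusion the count is 165 − 117 + 10 = 58.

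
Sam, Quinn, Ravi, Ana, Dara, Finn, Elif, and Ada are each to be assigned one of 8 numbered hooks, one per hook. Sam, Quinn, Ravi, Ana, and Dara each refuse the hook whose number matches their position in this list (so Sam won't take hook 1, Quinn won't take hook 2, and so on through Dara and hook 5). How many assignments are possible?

Let Aᵢ (for 1 ≤ i ≤ 5) be the placements that put person i in their forbidden hook. Any j of these fix j positions, leaving (8−j)! ways to fill the rest, and there are C(5,j) ways to pick which j.
By inclusion–exclusion, the number of valid placements is Σ_{j=0}^{5} (−1)^j C(5,j)·(8−j)!.
Computing: 40320 − 25200 + 7200 − 1200 + 120 − 6 = 21234.

21234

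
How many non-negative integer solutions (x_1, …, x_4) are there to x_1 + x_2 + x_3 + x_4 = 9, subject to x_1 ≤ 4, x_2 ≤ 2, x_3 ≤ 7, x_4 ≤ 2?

Ignoring the caps, the number of non-negative solutions to x_1+…+x_4 = 9 is C(12,3) = 220.
Subtract solutions that violate a single cap (substitute x_i' = x_i − (cap_i+1)): x_1 ≥ 5 gives C(7,3) = 35; x_2 ≥ 3 gives C(9,3) = 84; x_3 ≥ 8 gives C(4,3) = 4; x_4 ≥ 3 gives C(9,3) = 84. Together 207.
Add back pairs where two caps are both exceeded: 4 + 0 + 4 + 0 + 20 + 0 = 28.
By inclusion–exclusion the count is 220 − 207 + 28 = 41.

41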